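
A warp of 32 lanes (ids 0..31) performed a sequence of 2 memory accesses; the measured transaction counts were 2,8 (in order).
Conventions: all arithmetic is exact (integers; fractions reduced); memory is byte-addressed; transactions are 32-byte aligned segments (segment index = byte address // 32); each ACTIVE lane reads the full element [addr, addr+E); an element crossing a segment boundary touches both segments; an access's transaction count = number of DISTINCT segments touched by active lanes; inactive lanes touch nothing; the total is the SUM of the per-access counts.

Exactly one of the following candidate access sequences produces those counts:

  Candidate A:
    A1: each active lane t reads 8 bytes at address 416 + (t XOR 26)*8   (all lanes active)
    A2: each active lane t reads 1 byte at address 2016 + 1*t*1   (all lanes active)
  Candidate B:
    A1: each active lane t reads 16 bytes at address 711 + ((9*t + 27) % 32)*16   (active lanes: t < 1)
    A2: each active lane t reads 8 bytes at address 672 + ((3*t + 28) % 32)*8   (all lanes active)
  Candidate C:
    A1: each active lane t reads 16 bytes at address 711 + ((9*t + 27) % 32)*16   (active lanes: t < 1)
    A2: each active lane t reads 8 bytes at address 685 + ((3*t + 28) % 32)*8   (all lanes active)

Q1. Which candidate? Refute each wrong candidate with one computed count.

A: A1 gives 8 transactions, not 2
C: A2 gives 9 transactions, not 8
B: all counts match (2,8)

Answer: B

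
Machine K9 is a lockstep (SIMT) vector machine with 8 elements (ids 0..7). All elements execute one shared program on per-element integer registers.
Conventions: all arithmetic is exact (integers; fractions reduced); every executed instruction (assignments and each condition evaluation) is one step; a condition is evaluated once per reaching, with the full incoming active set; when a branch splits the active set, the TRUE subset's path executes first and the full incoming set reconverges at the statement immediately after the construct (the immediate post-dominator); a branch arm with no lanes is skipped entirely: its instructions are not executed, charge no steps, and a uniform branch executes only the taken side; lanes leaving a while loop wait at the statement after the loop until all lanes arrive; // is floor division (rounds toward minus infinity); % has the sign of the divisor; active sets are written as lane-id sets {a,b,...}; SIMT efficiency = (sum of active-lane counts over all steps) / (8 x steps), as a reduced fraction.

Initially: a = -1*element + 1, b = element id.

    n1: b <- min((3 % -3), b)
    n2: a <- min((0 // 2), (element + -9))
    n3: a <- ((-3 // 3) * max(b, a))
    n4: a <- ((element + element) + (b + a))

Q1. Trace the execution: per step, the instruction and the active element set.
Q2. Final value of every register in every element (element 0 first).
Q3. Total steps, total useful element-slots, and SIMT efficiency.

step 0: b <- min((3 % -3), b)        {0,1,2,3,4,5,6,7}
step 1: a <- min((0 // 2), (element + -9)) {0,1,2,3,4,5,6,7}
step 2: a <- ((-3 // 3) * max(b, a)) {0,1,2,3,4,5,6,7}
step 3: a <- ((element + element) + (b + a)) {0,1,2,3,4,5,6,7}

Answer: 4 steps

a: 0,2,4,6,8,10,12,14
b: 0,0,0,0,0,0,0,0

steps = 4; useful = 32; efficiency = 32/32 = 1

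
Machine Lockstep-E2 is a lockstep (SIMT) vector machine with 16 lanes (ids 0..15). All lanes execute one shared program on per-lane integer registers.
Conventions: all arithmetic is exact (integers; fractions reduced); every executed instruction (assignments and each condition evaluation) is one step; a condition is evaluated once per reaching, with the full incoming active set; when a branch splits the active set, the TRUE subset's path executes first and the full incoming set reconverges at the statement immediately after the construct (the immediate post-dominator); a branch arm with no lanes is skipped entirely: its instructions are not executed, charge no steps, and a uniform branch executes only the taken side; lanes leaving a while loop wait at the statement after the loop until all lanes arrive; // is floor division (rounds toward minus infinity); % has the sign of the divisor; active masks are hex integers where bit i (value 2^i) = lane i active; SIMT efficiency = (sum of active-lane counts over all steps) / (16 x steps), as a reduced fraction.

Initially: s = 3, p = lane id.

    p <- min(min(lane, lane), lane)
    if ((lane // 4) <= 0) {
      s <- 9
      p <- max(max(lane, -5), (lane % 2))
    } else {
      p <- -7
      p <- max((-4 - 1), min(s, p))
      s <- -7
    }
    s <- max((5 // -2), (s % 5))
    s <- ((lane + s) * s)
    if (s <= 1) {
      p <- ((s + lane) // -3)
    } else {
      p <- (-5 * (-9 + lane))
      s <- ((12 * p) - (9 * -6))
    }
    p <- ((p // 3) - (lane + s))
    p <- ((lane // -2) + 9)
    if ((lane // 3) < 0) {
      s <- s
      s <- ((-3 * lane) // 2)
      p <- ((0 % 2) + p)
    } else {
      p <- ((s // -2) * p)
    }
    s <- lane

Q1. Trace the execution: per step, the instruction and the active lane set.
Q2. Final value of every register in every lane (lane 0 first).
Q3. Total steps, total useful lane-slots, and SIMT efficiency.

step 0: p <- min(min(lane, lane), lane) 0xffff
step 1: eval ((lane // 4) <= 0)      0xffff
step 2: s <- 9                       0x000f
step 3: p <- max(max(lane, -5), (lane % 2)) 0x000f
step 4: p <- -7                      0xfff0
step 5: p <- max((-4 - 1), min(s, p)) 0xfff0
step 6: s <- -7                      0xfff0
step 7: s <- max((5 // -2), (s % 5)) 0xffff
step 8: s <- ((lane + s) * s)        0xffff
step 9: eval (s <= 1)                0xffff
step 10: p <- (-5 * (-9 + lane))      0xffff
step 11: s <- ((12 * p) - (9 * -6))   0xffff
step 12: p <- ((p // 3) - (lane + s)) 0xffff
step 13: p <- ((lane // -2) + 9)      0xffff
step 14: eval ((lane // 3) < 0)       0xffff
step 15: p <- ((s // -2) * p)         0xffff
step 16: s <- lane                    0xffff

Answer: 17 steps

s: 0,1,2,3,4,5,6,7,8,9,10,11,12,13,14,15
p: -2673,-2136,-1896,-1449,-1239,-882,-702,-435,-285,-108,12,99,189,186,246,153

steps = 17; useful = 236; efficiency = 236/272 = 59/68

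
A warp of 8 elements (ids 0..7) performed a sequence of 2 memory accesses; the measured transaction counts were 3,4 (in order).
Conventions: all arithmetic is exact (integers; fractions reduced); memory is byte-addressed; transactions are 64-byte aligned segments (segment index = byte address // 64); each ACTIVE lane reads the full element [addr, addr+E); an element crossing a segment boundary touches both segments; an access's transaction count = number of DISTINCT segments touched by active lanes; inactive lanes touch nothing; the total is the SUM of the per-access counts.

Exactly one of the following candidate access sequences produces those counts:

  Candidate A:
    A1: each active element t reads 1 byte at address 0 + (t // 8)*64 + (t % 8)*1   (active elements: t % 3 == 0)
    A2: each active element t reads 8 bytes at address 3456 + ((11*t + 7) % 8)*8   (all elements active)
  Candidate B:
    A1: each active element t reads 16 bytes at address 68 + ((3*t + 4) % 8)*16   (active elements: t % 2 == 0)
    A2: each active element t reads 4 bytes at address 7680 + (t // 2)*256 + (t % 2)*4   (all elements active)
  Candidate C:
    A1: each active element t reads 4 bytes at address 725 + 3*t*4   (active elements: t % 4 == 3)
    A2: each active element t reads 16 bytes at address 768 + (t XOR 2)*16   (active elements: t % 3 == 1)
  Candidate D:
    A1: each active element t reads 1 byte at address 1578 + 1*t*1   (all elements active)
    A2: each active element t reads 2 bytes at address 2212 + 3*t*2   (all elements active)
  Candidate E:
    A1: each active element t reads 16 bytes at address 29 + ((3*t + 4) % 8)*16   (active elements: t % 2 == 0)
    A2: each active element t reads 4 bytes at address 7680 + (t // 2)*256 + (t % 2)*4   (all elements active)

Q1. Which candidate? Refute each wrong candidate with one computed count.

A: A1 gives 1 transaction, not 3
B: A1 gives 2 transactions, not 3
C: A1 gives 2 transactions, not 3
D: A1 gives 1 transaction, not 3
E: all counts match (3,4)

Answer: E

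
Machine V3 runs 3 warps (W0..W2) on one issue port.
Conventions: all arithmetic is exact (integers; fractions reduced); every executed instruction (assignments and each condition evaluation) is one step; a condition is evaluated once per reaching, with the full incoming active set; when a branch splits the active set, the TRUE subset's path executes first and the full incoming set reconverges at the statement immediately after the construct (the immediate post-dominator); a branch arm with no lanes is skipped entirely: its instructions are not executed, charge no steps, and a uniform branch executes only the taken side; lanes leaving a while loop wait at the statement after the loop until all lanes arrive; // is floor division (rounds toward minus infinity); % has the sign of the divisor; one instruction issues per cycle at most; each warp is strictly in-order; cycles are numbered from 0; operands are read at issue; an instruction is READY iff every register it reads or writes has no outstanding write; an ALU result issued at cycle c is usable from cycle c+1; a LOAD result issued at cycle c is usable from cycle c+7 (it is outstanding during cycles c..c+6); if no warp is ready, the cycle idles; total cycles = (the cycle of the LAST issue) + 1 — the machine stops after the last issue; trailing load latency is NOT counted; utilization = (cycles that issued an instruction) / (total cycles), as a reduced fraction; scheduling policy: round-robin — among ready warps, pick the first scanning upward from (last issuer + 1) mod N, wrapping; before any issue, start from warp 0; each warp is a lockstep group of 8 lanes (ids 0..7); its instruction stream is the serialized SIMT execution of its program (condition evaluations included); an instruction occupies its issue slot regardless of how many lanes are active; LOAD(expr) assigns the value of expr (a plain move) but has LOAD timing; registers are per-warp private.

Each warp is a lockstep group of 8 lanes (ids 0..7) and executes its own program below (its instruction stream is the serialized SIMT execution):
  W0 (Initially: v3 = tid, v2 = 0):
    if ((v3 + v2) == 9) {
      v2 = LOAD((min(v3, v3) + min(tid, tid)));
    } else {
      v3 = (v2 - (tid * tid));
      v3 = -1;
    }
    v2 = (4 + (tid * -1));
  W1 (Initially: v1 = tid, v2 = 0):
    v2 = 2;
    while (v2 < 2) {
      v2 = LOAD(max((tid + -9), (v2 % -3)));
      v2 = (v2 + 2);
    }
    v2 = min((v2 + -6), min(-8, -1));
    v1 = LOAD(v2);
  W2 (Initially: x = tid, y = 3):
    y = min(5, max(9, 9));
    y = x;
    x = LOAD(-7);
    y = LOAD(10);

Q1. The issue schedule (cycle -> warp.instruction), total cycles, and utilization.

cycle 0: W0.I0
cycle 1: W1.I0
cycle 2: W2.I0
cycle 3: W0.I1
cycle 4: W1.I1
cycle 5: W2.I1
cycle 6: W0.I2
cycle 7: W1.I2
cycle 8: W2.I2
cycle 9: W0.I3
cycle 10: W1.I3
cycle 11: W2.I3

Answer: 12 cycles, utilization 1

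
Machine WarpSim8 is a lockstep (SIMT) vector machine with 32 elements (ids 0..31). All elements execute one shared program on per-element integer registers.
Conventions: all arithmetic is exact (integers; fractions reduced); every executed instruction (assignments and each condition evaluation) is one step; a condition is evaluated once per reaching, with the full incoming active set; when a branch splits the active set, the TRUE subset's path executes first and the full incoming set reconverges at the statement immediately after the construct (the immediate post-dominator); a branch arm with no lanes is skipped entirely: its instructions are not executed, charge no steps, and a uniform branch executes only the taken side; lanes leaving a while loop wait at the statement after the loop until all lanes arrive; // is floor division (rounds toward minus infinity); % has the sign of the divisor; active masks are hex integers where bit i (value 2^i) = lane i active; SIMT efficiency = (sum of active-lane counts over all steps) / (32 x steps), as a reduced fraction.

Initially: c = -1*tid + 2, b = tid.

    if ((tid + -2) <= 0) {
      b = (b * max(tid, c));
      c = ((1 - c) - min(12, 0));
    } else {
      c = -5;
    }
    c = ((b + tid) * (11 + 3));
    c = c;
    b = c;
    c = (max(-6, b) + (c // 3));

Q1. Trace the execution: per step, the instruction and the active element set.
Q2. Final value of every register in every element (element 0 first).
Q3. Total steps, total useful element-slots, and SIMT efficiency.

step 0: eval ((tid + -2) <= 0)       0xffffffff
step 1: b <- (b * max(tid, c))       0x00000007
step 2: c <- ((1 - c) - min(12, 0))  0x00000007
step 3: c <- -5                      0xfffffff8
step 4: c <- ((b + tid) * (11 + 3))  0xffffffff
step 5: c <- c                       0xffffffff
step 6: b <- c                       0xffffffff
step 7: c <- (max(-6, b) + (c // 3)) 0xffffffff

Answer: 8 steps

c: 0,37,112,112,149,186,224,261,298,336,373,410,448,485,522,560,597,634,672,709,746,784,821,858,896,933,970,1008,1045,1082,1120,1157
b: 0,28,84,84,112,140,168,196,224,252,280,308,336,364,392,420,448,476,504,532,560,588,616,644,672,700,728,756,784,812,840,868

steps = 8; useful = 195; efficiency = 195/256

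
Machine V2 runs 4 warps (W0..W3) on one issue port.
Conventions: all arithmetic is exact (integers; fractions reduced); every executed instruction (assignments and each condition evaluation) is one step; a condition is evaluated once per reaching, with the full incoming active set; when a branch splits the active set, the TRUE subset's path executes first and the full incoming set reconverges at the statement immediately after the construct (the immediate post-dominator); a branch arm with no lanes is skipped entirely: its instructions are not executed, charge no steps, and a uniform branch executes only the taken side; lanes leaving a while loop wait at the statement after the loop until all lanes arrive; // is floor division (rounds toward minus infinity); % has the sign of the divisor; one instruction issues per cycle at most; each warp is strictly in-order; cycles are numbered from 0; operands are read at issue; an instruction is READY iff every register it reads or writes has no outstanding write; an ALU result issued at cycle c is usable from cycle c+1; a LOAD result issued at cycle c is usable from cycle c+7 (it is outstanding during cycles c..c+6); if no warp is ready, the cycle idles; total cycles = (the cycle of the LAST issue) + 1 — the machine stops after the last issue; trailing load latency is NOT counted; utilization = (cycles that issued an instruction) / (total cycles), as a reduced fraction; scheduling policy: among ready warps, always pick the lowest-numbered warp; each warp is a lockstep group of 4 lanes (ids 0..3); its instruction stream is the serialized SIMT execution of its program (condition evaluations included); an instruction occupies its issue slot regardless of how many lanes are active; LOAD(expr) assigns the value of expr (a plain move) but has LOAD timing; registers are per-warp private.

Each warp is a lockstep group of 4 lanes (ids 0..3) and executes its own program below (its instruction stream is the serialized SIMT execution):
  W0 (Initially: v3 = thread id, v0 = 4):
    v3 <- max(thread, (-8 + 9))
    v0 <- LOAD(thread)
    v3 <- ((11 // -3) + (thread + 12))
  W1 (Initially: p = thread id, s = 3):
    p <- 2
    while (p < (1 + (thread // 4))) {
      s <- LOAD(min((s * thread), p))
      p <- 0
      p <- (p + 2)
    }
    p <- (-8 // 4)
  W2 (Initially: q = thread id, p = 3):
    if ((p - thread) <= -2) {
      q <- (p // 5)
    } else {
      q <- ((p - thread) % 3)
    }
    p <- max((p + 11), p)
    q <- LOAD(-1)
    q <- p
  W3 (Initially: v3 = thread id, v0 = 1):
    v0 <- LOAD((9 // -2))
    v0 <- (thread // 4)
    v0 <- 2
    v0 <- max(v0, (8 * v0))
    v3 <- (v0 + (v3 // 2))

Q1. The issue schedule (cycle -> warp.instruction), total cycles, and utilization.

cycle 0: W0.I0
cycle 1: W0.I1
cycle 2: W0.I2
cycle 3: W1.I0
cycle 4: W1.I1
cycle 5: W1.I2
cycle 6: W2.I0
cycle 7: W2.I1
cycle 8: W2.I2
cycle 9: W2.I3
cycle 10: W3.I0
cycle 11: idle
cycle 12: idle
cycle 13: idle
cycle 14: idle
cycle 15: idle
cycle 16: W2.I4
cycle 17: W3.I1
cycle 18: W3.I2
cycle 19: W3.I3
cycle 20: W3.I4

Answer: 21 cycles, utilization 16/21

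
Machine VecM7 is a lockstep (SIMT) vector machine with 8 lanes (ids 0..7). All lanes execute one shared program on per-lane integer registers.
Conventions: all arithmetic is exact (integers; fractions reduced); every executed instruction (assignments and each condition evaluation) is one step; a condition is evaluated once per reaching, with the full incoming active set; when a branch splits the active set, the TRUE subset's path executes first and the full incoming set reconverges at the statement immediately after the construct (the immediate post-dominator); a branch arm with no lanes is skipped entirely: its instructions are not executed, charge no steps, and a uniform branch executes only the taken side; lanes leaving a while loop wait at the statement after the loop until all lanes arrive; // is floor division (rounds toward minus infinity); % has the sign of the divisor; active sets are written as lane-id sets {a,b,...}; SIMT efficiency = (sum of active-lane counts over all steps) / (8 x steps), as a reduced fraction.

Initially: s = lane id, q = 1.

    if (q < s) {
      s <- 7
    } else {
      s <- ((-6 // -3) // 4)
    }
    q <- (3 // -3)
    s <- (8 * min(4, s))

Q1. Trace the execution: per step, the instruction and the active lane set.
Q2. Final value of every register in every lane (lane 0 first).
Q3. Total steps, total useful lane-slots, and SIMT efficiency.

step 0: eval (q < s)                 {0,1,2,3,4,5,6,7}
step 1: s <- 7                       {2,3,4,5,6,7}
step 2: s <- ((-6 // -3) // 4)       {0,1}
step 3: q <- (3 // -3)               {0,1,2,3,4,5,6,7}
step 4: s <- (8 * min(4, s))         {0,1,2,3,4,5,6,7}

Answer: 5 steps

s: 0,0,32,32,32,32,32,32
q: -1,-1,-1,-1,-1,-1,-1,-1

steps = 5; useful = 32; efficiency = 32/40 = 4/5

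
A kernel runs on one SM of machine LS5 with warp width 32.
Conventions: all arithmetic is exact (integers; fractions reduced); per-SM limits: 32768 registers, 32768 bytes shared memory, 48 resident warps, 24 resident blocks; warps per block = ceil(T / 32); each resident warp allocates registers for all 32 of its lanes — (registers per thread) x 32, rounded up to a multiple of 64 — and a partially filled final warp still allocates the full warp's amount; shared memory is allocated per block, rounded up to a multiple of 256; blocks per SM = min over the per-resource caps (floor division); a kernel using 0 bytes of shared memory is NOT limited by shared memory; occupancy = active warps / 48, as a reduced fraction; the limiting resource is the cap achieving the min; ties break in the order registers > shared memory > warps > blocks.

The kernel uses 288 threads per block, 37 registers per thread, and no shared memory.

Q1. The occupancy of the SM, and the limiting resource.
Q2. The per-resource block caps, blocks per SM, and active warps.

Answer: occupancy 3/8, limited by registers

registers: 2 blocks
shared memory: no limit (kernel uses none)
warps: 5 blocks
blocks: 24 blocks

Answer: 2 blocks, 18 active warps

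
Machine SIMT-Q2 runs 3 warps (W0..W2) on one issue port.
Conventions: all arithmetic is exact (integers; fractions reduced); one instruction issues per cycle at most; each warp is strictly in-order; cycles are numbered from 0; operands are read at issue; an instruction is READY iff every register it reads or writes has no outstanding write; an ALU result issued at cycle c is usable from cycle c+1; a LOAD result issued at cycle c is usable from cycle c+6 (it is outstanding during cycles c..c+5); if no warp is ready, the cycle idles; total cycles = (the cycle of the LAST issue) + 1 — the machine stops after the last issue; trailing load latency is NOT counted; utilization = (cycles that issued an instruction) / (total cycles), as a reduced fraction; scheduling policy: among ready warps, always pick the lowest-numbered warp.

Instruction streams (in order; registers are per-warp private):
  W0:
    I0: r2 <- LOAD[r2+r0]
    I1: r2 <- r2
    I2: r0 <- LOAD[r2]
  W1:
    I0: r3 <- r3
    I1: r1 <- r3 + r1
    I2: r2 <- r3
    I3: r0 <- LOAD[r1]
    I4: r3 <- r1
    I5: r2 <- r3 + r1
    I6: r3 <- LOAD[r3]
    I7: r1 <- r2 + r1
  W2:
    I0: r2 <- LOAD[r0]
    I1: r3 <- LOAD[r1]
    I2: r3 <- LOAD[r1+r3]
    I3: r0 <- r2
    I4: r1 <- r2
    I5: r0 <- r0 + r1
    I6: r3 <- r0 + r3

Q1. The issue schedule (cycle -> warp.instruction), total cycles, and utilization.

cycle 0: W0.I0
cycle 1: W1.I0
cycle 2: W1.I1
cycle 3: W1.I2
cycle 4: W1.I3
cycle 5: W1.I4
cycle 6: W0.I1
cycle 7: W0.I2
cycle 8: W1.I5
cycle 9: W1.I6
cycle 10: W1.I7
cycle 11: W2.I0
cycle 12: W2.I1
cycle 13: idle
cycle 14: idle
cycle 15: idle
cycle 16: idle
cycle 17: idle
cycle 18: W2.I2
cycle 19: W2.I3
cycle 20: W2.I4
cycle 21: W2.I5
cycle 22: idle
cycle 23: idle
cycle 24: W2.I6

Answer: 25 cycles, utilization 18/25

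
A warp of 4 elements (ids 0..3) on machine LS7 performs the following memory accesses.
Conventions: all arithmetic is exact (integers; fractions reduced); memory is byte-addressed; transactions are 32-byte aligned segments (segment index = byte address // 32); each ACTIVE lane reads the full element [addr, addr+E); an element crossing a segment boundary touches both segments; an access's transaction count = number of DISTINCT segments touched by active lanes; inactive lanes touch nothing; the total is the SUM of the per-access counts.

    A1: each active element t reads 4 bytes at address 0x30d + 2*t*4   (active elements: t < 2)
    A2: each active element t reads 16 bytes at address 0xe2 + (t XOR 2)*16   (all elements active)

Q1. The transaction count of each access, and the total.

A1: 1 transaction
A2: 3 transactions

Answer: 1,3; total 4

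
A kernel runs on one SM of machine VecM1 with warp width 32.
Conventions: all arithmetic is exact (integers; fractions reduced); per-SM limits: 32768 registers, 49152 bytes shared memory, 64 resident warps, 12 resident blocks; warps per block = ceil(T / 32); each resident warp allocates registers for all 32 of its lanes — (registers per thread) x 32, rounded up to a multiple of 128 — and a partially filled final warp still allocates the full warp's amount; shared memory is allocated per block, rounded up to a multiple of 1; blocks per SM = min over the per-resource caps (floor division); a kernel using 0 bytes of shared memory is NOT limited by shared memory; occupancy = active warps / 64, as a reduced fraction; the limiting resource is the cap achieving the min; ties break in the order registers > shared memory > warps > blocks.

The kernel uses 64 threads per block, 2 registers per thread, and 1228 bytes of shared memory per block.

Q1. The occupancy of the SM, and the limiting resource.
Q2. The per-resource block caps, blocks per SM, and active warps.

Answer: occupancy 3/8, limited by blocks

registers: 128 blocks
shared memory: 40 blocks
warps: 32 blocks
blocks: 12 blocks

Answer: 12 blocks, 24 active warps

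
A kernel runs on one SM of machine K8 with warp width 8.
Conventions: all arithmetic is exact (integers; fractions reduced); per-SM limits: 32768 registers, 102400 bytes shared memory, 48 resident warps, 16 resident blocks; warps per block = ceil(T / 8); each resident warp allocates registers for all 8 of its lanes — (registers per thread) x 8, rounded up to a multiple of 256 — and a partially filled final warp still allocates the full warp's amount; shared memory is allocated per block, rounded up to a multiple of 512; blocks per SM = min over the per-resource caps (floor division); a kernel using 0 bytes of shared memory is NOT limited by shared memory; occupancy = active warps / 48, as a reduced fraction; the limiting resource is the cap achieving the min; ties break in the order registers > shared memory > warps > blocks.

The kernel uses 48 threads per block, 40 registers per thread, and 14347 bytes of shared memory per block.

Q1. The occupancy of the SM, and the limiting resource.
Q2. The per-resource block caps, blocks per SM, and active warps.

Answer: occupancy 3/4, limited by shared memory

registers: 10 blocks
shared memory: 6 blocks
warps: 8 blocks
blocks: 16 blocks

Answer: 6 blocks, 36 active warps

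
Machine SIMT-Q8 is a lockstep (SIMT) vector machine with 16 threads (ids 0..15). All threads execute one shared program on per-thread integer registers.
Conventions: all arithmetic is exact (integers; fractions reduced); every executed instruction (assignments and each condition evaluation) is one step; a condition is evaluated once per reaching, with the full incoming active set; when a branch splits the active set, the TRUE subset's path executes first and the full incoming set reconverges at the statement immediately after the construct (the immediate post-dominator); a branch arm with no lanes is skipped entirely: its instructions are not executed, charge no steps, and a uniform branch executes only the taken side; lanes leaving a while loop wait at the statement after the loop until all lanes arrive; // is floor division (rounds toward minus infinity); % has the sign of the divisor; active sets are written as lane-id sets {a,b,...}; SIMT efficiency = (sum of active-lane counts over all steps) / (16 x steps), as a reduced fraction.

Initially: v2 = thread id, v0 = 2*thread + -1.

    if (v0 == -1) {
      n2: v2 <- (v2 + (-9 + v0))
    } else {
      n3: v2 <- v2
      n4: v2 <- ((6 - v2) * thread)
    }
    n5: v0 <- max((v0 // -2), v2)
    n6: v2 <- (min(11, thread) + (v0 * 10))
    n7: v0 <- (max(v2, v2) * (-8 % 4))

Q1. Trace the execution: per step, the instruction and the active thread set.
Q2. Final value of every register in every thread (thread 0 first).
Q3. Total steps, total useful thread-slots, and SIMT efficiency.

step 0: eval (v0 == -1)              {0,1,2,3,4,5,6,7,8,9,10,11,12,13,14,15}
step 1: v2 <- (v2 + (-9 + v0))       {0}
step 2: v2 <- v2                     {1,2,3,4,5,6,7,8,9,10,11,12,13,14,15}
step 3: v2 <- ((6 - v2) * thread)    {1,2,3,4,5,6,7,8,9,10,11,12,13,14,15}
step 4: v0 <- max((v0 // -2), v2)    {0,1,2,3,4,5,6,7,8,9,10,11,12,13,14,15}
step 5: v2 <- (min(11, thread) + (v0 * 10)) {0,1,2,3,4,5,6,7,8,9,10,11,12,13,14,15}
step 6: v0 <- (max(v2, v2) * (-8 % 4)) {0,1,2,3,4,5,6,7,8,9,10,11,12,13,14,15}

Answer: 7 steps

v2: 0,51,82,93,84,55,6,-63,-72,-81,-90,-99,-109,-119,-129,-139
v0: 0,0,0,0,0,0,0,0,0,0,0,0,0,0,0,0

steps = 7; useful = 95; efficiency = 95/112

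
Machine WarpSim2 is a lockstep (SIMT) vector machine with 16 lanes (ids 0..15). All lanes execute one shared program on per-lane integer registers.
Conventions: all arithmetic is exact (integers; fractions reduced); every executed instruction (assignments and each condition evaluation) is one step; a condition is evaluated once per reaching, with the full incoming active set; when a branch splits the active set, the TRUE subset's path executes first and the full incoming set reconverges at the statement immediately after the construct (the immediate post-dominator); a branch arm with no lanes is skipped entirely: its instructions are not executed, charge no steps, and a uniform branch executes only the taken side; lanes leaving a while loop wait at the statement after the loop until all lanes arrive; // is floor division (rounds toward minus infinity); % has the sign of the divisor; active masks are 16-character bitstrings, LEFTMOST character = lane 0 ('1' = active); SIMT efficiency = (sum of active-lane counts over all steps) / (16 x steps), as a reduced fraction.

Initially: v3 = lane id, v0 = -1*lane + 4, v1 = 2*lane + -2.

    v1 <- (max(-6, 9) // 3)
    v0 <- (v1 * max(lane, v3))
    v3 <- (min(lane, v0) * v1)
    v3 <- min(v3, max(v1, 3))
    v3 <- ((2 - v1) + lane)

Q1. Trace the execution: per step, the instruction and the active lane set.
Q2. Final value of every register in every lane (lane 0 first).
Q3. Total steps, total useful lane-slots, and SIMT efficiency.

step 0: v1 <- (max(-6, 9) // 3)      1111111111111111
step 1: v0 <- (v1 * max(lane, v3))   1111111111111111
step 2: v3 <- (min(lane, v0) * v1)   1111111111111111
step 3: v3 <- min(v3, max(v1, 3))    1111111111111111
step 4: v3 <- ((2 - v1) + lane)      1111111111111111

Answer: 5 steps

v3: -1,0,1,2,3,4,5,6,7,8,9,10,11,12,13,14
v0: 0,3,6,9,12,15,18,21,24,27,30,33,36,39,42,45
v1: 3,3,3,3,3,3,3,3,3,3,3,3,3,3,3,3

steps = 5; useful = 80; efficiency = 80/80 = 1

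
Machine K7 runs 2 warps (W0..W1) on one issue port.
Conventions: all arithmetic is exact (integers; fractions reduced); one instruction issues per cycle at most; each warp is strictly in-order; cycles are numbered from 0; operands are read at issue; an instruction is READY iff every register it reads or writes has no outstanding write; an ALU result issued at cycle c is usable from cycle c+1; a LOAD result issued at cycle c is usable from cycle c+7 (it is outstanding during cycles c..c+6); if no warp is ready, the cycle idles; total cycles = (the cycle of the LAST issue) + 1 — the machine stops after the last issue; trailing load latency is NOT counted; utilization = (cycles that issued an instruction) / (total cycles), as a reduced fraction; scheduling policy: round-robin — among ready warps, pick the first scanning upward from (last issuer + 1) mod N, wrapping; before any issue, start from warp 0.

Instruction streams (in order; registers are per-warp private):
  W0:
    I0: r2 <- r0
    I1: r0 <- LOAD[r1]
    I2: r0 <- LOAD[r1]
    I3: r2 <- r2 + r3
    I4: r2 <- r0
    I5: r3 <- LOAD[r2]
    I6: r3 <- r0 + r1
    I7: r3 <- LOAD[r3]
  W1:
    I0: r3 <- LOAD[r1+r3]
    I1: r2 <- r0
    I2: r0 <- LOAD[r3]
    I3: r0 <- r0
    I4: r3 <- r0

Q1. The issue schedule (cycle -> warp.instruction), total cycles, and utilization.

cycle 0: W0.I0
cycle 1: W1.I0
cycle 2: W0.I1
cycle 3: W1.I1
cycle 4: idle
cycle 5: idle
cycle 6: idle
cycle 7: idle
cycle 8: W1.I2
cycle 9: W0.I2
cycle 10: W0.I3
cycle 11: idle
cycle 12: idle
cycle 13: idle
cycle 14: idle
cycle 15: W1.I3
cycle 16: W0.I4
cycle 17: W1.I4
cycle 18: W0.I5
cycle 19: idle
cycle 20: idle
cycle 21: idle
cycle 22: idle
cycle 23: idle
cycle 24: idle
cycle 25: W0.I6
cycle 26: W0.I7

Answer: 27 cycles, utilization 13/27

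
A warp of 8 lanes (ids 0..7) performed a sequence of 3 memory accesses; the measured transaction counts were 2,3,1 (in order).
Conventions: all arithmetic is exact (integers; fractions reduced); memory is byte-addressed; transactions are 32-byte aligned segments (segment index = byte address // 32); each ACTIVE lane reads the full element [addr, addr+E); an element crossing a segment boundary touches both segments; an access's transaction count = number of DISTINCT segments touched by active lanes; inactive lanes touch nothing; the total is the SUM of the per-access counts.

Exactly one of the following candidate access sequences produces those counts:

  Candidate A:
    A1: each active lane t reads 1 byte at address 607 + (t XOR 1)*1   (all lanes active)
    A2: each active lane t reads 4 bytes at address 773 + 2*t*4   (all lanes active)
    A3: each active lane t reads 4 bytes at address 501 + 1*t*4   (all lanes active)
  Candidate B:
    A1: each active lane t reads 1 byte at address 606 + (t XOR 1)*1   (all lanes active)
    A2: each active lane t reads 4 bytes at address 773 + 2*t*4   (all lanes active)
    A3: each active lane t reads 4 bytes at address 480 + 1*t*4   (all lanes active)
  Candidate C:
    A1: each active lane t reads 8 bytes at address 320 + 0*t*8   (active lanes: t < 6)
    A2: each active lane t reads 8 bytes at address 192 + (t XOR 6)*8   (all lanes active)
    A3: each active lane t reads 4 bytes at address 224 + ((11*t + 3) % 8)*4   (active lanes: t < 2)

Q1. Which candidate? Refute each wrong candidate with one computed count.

A: A3 gives 2 transactions, not 1
C: A1 gives 1 transaction, not 2
B: all counts match (2,3,1)

Answer: B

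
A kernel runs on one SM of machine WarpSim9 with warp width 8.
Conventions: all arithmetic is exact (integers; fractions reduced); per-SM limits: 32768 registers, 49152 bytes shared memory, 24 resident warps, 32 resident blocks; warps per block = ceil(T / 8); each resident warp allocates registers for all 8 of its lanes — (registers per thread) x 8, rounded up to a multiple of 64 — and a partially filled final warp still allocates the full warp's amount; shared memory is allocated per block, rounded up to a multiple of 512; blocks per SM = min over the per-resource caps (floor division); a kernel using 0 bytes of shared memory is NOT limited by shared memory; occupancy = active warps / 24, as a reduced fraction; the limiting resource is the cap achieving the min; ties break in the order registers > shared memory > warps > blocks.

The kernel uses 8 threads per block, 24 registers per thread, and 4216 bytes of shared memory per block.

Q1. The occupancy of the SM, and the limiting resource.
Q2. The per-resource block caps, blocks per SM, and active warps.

Answer: occupancy 5/12, limited by shared memory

registers: 170 blocks
shared memory: 10 blocks
warps: 24 blocks
blocks: 32 blocks

Answer: 10 blocks, 10 active warps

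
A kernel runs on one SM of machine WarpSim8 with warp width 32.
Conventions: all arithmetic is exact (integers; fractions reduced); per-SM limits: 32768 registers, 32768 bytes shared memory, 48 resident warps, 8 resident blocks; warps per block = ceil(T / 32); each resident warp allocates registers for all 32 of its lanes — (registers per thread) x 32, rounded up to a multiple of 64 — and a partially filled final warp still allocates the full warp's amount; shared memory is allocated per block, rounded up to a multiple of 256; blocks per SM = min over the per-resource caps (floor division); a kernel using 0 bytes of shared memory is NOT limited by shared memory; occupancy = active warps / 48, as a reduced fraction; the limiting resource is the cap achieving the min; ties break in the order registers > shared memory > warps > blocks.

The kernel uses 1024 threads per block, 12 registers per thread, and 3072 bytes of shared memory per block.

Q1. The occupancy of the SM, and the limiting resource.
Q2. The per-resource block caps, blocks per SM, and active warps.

Answer: occupancy 2/3, limited by warps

registers: 2 blocks
shared memory: 10 blocks
warps: 1 block
blocks: 8 blocks

Answer: 1 block, 32 active warps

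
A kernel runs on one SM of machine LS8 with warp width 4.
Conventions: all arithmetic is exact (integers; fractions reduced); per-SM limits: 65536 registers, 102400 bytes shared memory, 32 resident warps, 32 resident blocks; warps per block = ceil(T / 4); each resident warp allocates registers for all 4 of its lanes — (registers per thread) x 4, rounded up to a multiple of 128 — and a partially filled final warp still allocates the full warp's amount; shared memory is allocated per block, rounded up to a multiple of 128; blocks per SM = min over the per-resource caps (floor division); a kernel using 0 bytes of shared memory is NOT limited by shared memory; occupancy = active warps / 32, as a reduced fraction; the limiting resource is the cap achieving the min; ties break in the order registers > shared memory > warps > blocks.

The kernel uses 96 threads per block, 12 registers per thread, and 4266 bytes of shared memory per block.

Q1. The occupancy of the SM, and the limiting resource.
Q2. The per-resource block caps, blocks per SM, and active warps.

Answer: occupancy 3/4, limited by warps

registers: 21 blocks
shared memory: 23 blocks
warps: 1 block
blocks: 32 blocks

Answer: 1 block, 24 active warps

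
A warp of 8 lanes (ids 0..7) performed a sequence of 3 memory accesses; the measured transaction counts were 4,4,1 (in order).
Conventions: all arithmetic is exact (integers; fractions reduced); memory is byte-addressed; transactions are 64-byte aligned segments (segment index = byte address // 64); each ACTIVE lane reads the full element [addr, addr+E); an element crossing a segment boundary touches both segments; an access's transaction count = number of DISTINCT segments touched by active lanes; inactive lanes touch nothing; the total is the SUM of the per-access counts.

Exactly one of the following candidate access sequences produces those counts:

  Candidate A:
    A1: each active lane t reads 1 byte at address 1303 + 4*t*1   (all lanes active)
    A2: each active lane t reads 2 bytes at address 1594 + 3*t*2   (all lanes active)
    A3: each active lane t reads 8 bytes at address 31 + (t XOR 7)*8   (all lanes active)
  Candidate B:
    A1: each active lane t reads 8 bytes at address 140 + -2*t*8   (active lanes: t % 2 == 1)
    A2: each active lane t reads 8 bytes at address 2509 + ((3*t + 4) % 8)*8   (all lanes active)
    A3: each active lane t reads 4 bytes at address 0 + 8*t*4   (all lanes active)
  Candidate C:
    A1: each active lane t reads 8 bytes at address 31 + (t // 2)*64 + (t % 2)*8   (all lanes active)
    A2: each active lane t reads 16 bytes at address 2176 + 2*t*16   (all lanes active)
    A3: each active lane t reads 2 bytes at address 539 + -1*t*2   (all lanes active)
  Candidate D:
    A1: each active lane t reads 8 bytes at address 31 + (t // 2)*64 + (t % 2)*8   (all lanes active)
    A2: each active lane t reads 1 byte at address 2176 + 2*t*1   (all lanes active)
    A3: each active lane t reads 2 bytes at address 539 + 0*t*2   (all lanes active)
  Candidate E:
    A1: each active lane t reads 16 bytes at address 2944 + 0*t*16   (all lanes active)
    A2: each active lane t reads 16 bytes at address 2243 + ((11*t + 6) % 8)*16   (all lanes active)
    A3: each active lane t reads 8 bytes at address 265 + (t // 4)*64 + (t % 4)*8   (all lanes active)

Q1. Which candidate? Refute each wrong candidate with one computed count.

A: A1 gives 1 transaction, not 4
B: A1 gives 3 transactions, not 4
D: A2 gives 1 transaction, not 4
E: A1 gives 1 transaction, not 4
C: all counts match (4,4,1)

Answer: C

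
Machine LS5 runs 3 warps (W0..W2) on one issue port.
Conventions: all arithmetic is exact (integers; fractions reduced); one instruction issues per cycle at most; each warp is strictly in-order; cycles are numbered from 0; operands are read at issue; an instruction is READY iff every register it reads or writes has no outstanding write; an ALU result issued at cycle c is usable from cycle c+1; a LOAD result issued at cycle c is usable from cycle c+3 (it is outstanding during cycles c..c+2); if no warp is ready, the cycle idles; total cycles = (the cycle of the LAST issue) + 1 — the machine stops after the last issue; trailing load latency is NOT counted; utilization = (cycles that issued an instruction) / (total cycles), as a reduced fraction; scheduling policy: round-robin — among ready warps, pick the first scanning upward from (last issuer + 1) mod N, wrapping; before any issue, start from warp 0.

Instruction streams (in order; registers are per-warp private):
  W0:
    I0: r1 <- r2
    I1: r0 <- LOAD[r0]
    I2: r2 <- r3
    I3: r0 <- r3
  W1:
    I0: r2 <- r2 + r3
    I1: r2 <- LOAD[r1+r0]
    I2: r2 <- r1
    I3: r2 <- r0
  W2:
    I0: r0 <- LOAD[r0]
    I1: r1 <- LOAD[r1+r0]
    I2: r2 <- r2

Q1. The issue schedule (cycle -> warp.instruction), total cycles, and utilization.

cycle 0: W0.I0
cycle 1: W1.I0
cycle 2: W2.I0
cycle 3: W0.I1
cycle 4: W1.I1
cycle 5: W2.I1
cycle 6: W0.I2
cycle 7: W1.I2
cycle 8: W2.I2
cycle 9: W0.I3
cycle 10: W1.I3

Answer: 11 cycles, utilization 1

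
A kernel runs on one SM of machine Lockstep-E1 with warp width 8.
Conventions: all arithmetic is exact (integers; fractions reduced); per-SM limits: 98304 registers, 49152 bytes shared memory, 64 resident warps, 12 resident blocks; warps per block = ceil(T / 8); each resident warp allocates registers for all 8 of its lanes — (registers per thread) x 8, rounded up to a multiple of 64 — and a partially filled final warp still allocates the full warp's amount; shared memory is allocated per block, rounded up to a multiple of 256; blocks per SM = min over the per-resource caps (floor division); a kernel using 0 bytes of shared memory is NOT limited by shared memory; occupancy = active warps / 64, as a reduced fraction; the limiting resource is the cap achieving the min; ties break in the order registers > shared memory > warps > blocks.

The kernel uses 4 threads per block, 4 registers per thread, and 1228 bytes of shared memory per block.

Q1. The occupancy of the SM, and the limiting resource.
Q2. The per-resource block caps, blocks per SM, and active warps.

Answer: occupancy 3/16, limited by blocks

registers: 1536 blocks
shared memory: 38 blocks
warps: 64 blocks
blocks: 12 blocks

Answer: 12 blocks, 12 active warps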